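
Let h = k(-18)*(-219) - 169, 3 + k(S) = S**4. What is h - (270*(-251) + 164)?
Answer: -22921650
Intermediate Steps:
k(S) = -3 + S**4
h = -22989256 (h = (-3 + (-18)**4)*(-219) - 169 = (-3 + 104976)*(-219) - 169 = 104973*(-219) - 169 = -22989087 - 169 = -22989256)
h - (270*(-251) + 164) = -22989256 - (270*(-251) + 164) = -22989256 - (-67770 + 164) = -22989256 - 1*(-67606) = -22989256 + 67606 = -22921650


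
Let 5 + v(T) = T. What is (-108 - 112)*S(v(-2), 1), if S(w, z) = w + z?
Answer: 1320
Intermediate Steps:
v(T) = -5 + T
(-108 - 112)*S(v(-2), 1) = (-108 - 112)*((-5 - 2) + 1) = -220*(-7 + 1) = -220*(-6) = 1320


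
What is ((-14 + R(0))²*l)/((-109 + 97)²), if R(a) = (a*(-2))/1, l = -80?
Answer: -980/9 ≈ -108.89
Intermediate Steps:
R(a) = -2*a (R(a) = -2*a*1 = -2*a)
((-14 + R(0))²*l)/((-109 + 97)²) = ((-14 - 2*0)²*(-80))/((-109 + 97)²) = ((-14 + 0)²*(-80))/((-12)²) = ((-14)²*(-80))/144 = (196*(-80))*(1/144) = -15680*1/144 = -980/9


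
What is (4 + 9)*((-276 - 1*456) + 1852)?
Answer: 14560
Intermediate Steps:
(4 + 9)*((-276 - 1*456) + 1852) = 13*((-276 - 456) + 1852) = 13*(-732 + 1852) = 13*1120 = 14560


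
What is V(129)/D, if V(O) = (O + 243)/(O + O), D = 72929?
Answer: 62/3135947 ≈ 1.9771e-5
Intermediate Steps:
V(O) = (243 + O)/(2*O) (V(O) = (243 + O)/((2*O)) = (243 + O)*(1/(2*O)) = (243 + O)/(2*O))
V(129)/D = ((½)*(243 + 129)/129)/72929 = ((½)*(1/129)*372)*(1/72929) = (62/43)*(1/72929) = 62/3135947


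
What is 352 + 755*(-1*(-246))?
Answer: 186082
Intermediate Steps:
352 + 755*(-1*(-246)) = 352 + 755*246 = 352 + 185730 = 186082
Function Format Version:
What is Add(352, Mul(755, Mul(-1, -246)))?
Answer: 186082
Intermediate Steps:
Add(352, Mul(755, Mul(-1, -246))) = Add(352, Mul(755, 246)) = Add(352, 185730) = 186082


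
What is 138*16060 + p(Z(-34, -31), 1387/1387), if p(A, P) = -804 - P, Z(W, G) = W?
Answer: 2215475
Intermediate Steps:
138*16060 + p(Z(-34, -31), 1387/1387) = 138*16060 + (-804 - 1387/1387) = 2216280 + (-804 - 1387/1387) = 2216280 + (-804 - 1*1) = 2216280 + (-804 - 1) = 2216280 - 805 = 2215475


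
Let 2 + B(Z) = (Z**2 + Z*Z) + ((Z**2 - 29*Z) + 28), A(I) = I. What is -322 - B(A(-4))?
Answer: -512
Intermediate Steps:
B(Z) = 26 - 29*Z + 3*Z**2 (B(Z) = -2 + ((Z**2 + Z*Z) + ((Z**2 - 29*Z) + 28)) = -2 + ((Z**2 + Z**2) + (28 + Z**2 - 29*Z)) = -2 + (2*Z**2 + (28 + Z**2 - 29*Z)) = -2 + (28 - 29*Z + 3*Z**2) = 26 - 29*Z + 3*Z**2)
-322 - B(A(-4)) = -322 - (26 - 29*(-4) + 3*(-4)**2) = -322 - (26 + 116 + 3*16) = -322 - (26 + 116 + 48) = -322 - 1*190 = -322 - 190 = -512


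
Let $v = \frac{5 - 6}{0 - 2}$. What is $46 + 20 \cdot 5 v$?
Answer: $96$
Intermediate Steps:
$v = \frac{1}{2}$ ($v = - \frac{1}{-2} = \left(-1\right) \left(- \frac{1}{2}\right) = \frac{1}{2} \approx 0.5$)
$46 + 20 \cdot 5 v = 46 + 20 \cdot 5 \cdot \frac{1}{2} = 46 + 20 \cdot \frac{5}{2} = 46 + 50 = 96$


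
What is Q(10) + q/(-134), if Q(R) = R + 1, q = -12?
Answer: 743/67 ≈ 11.090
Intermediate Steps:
Q(R) = 1 + R
Q(10) + q/(-134) = (1 + 10) - 12/(-134) = 11 - 12*(-1/134) = 11 + 6/67 = 743/67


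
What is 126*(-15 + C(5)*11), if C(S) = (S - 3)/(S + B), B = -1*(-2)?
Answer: -1494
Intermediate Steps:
B = 2
C(S) = (-3 + S)/(2 + S) (C(S) = (S - 3)/(S + 2) = (-3 + S)/(2 + S))
126*(-15 + C(5)*11) = 126*(-15 + ((-3 + 5)/(2 + 5))*11) = 126*(-15 + (2/7)*11) = 126*(-15 + 22/7) = 126*(-83/7) = -1494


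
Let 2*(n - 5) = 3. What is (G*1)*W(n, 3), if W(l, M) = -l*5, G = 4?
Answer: -130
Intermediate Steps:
n = 13/2 (n = 5 + (1/2)*3 = 5 + 3/2 = 13/2 ≈ 6.5000)
W(l, M) = -5*l
(G*1)*W(n, 3) = (4*1)*(-5*13/2) = 4*(-65/2) = -130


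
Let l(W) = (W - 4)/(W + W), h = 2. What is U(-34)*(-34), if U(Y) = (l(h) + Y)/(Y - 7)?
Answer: -1173/41 ≈ -28.610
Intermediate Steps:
l(W) = (-4 + W)/(2*W) (l(W) = (-4 + W)/((2*W)) = (-4 + W)*(1/(2*W)) = (-4 + W)/(2*W))
U(Y) = (-1/2 + Y)/(-7 + Y) (U(Y) = ((1/2)*(-4 + 2)/2 + Y)/(Y - 7) = ((1/2)*(1/2)*(-2) + Y)/(-7 + Y) = (-1/2 + Y)/(-7 + Y))
U(-34)*(-34) = ((-1/2 - 34)/(-7 - 34))*(-34) = (-69/2/(-41))*(-34) = -1/41*(-69/2)*(-34) = (69/82)*(-34) = -1173/41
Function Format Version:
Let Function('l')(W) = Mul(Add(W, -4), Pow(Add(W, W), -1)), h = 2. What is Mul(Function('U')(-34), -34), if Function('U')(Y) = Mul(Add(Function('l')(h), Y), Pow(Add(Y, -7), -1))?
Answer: Rational(-1173, 41) ≈ -28.610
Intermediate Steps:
Function('l')(W) = Mul(Rational(1, 2), Pow(W, -1), Add(-4, W)) (Function('l')(W) = Mul(Add(-4, W), Pow(Mul(2, W), -1)) = Mul(Add(-4, W), Mul(Rational(1, 2), Pow(W, -1))) = Mul(Rational(1, 2), Pow(W, -1), Add(-4, W)))
Function('U')(Y) = Mul(Pow(Add(-7, Y), -1), Add(Rational(-1, 2), Y)) (Function('U')(Y) = Mul(Add(Mul(Rational(1, 2), Pow(2, -1), Add(-4, 2)), Y), Pow(Add(Y, -7), -1)) = Mul(Add(Mul(Rational(1, 2), Rational(1, 2), -2), Y), Pow(Add(-7, Y), -1)) = Mul(Add(Rational(-1, 2), Y), Pow(Add(-7, Y), -1)) = Mul(Pow(Add(-7, Y), -1), Add(Rational(-1, 2), Y)))
Mul(Function('U')(-34), -34) = Mul(Mul(Pow(Add(-7, -34), -1), Add(Rational(-1, 2), -34)), -34) = Mul(Mul(Pow(-41, -1), Rational(-69, 2)), -34) = Mul(Mul(Rational(-1, 41), Rational(-69, 2)), -34) = Mul(Rational(69, 82), -34) = Rational(-1173, 41)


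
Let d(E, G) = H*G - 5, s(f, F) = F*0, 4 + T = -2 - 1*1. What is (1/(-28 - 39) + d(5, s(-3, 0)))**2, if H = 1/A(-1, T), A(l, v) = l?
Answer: 112896/4489 ≈ 25.149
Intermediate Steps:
T = -7 (T = -4 + (-2 - 1*1) = -4 + (-2 - 1) = -4 - 3 = -7)
s(f, F) = 0
H = -1 (H = 1/(-1) = -1)
d(E, G) = -5 - G (d(E, G) = -G - 5 = -5 - G)
(1/(-28 - 39) + d(5, s(-3, 0)))**2 = (1/(-28 - 39) + (-5 - 1*0))**2 = (1/(-67) + (-5 + 0))**2 = (-1/67 - 5)**2 = (-336/67)**2 = 112896/4489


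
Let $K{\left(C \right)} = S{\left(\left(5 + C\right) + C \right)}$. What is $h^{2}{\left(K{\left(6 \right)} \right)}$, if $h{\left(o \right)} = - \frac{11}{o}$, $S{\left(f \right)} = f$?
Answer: $\frac{121}{289} \approx 0.41868$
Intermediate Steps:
$K{\left(C \right)} = 5 + 2 C$ ($K{\left(C \right)} = \left(5 + C\right) + C = 5 + 2 C$)
$h^{2}{\left(K{\left(6 \right)} \right)} = \left(- \frac{11}{5 + 2 \cdot 6}\right)^{2} = \left(- \frac{11}{5 + 12}\right)^{2} = \left(- \frac{11}{17}\right)^{2} = \frac{121}{289}$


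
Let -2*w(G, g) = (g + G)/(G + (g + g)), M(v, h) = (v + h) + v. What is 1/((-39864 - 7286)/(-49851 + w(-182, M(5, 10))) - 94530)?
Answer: -7078923/669163895890 ≈ -1.0579e-5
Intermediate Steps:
M(v, h) = h + 2*v (M(v, h) = (h + v) + v = h + 2*v)
w(G, g) = -(G + g)/(2*(G + 2*g)) (w(G, g) = -(g + G)/(2*(G + (g + g))) = -(G + g)/(2*(G + 2*g)))
1/((-39864 - 7286)/(-49851 + w(-182, M(5, 10))) - 94530) = 1/((-39864 - 7286)/(-49851 + (-1*(-182) - (10 + 2*5))/(2*(-182 + 2*(10 + 2*5)))) - 94530) = 1/(-47150/(-49851 + (182 - (10 + 10))/(2*(-182 + 2*(10 + 10)))) - 94530) = 1/(-47150/(-49851 + (182 - 1*20)/(2*(-182 + 2*20))) - 94530) = 1/(-47150/(-49851 + (182 - 20)/(2*(-182 + 40))) - 94530) = 1/(-47150/(-49851 + (1/2)*162/(-142)) - 94530) = 1/(-47150/(-49851 + (1/2)*(-1/142)*162) - 94530) = 1/(-47150/(-49851 - 81/142) - 94530) = 1/(-47150/(-7078923/142) - 94530) = 1/(-47150*(-142/7078923) - 94530) = 1/(6695300/7078923 - 94530) = 1/(-669163895890/7078923) = -7078923/669163895890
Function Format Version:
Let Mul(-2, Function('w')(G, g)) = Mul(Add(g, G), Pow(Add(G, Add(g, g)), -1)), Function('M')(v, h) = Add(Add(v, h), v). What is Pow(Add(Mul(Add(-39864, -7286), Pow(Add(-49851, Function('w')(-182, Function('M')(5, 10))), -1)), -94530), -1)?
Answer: Rational(-7078923, 669163895890) ≈ -1.0579e-5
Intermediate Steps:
Function('M')(v, h) = Add(h, Mul(2, v)) (Function('M')(v, h) = Add(Add(h, v), v) = Add(h, Mul(2, v)))
Function('w')(G, g) = Mul(Rational(-1, 2), Pow(Add(G, Mul(2, g)), -1), Add(G, g)) (Function('w')(G, g) = Mul(Rational(-1, 2), Mul(Add(g, G), Pow(Add(G, Add(g, g)), -1))) = Mul(Rational(-1, 2), Mul(Add(G, g), Pow(Add(G, Mul(2, g)), -1))) = Mul(Rational(-1, 2), Mul(Pow(Add(G, Mul(2, g)), -1), Add(G, g))) = Mul(Rational(-1, 2), Pow(Add(G, Mul(2, g)), -1), Add(G, g)))
Pow(Add(Mul(Add(-39864, -7286), Pow(Add(-49851, Function('w')(-182, Function('M')(5, 10))), -1)), -94530), -1) = Pow(Add(Mul(Add(-39864, -7286), Pow(Add(-49851, Mul(Rational(1, 2), Pow(Add(-182, Mul(2, Add(10, Mul(2, 5)))), -1), Add(Mul(-1, -182), Mul(-1, Add(10, Mul(2, 5)))))), -1)), -94530), -1) = Pow(Add(Mul(-47150, Pow(Add(-49851, Mul(Rational(1, 2), Pow(Add(-182, Mul(2, Add(10, 10))), -1), Add(182, Mul(-1, Add(10, 10))))), -1)), -94530), -1) = Pow(Add(Mul(-47150, Pow(Add(-49851, Mul(Rational(1, 2), Pow(Add(-182, Mul(2, 20)), -1), Add(182, Mul(-1, 20)))), -1)), -94530), -1) = Pow(Add(Mul(-47150, Pow(Add(-49851, Mul(Rational(1, 2), Pow(Add(-182, 40), -1), Add(182, -20))), -1)), -94530), -1) = Pow(Add(Mul(-47150, Pow(Add(-49851, Mul(Rational(1, 2), Pow(-142, -1), 162)), -1)), -94530), -1) = Pow(Add(Mul(-47150, Pow(Add(-49851, Mul(Rational(1, 2), Rational(-1, 142), 162)), -1)), -94530), -1) = Pow(Add(Mul(-47150, Pow(Add(-49851, Rational(-81, 142)), -1)), -94530), -1) = Pow(Add(Mul(-47150, Pow(Rational(-7078923, 142), -1)), -94530), -1) = Pow(Add(Mul(-47150, Rational(-142, 7078923)), -94530), -1) = Pow(Add(Rational(6695300, 7078923), -94530), -1) = Pow(Rational(-669163895890, 7078923), -1) = Rational(-7078923, 669163895890)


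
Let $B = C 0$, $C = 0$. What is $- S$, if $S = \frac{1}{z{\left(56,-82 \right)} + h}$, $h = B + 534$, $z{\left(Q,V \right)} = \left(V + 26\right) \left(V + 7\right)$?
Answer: $- \frac{1}{4734} \approx -0.00021124$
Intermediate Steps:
$z{\left(Q,V \right)} = \left(7 + V\right) \left(26 + V\right)$ ($z{\left(Q,V \right)} = \left(26 + V\right) \left(7 + V\right) = \left(7 + V\right) \left(26 + V\right)$)
$B = 0$ ($B = 0 \cdot 0 = 0$)
$h = 534$ ($h = 0 + 534 = 534$)
$S = \frac{1}{4734}$ ($S = \frac{1}{\left(182 + \left(-82\right)^{2} + 33 \left(-82\right)\right) + 534} = \frac{1}{\left(182 + 6724 - 2706\right) + 534} = \frac{1}{4200 + 534} = \frac{1}{4734} \approx 0.00021124$)
$- S = \left(-1\right) \frac{1}{4734} = - \frac{1}{4734}$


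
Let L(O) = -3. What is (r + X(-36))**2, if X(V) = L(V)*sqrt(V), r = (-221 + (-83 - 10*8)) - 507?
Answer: 793557 + 32076*I ≈ 7.9356e+5 + 32076.0*I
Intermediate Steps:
r = -891 (r = (-221 + (-83 - 80)) - 507 = (-221 - 163) - 507 = -384 - 507 = -891)
X(V) = -3*sqrt(V)
(r + X(-36))**2 = (-891 - 18*I)**2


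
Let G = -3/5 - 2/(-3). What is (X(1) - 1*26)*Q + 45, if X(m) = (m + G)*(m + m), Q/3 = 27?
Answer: -9441/5 ≈ -1888.2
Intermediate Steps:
Q = 81 (Q = 3*27 = 81)
G = 1/15 (G = -3*⅕ - 2*(-⅓) = -⅗ + ⅔ = 1/15 ≈ 0.066667)
X(m) = 2*m*(1/15 + m) (X(m) = (m + 1/15)*(m + m) = (1/15 + m)*(2*m) = 2*m*(1/15 + m))
(X(1) - 1*26)*Q + 45 = ((2/15)*1*(1 + 15*1) - 1*26)*81 + 45 = ((2/15)*1*(1 + 15) - 26)*81 + 45 = ((2/15)*1*16 - 26)*81 + 45 = (32/15 - 26)*81 + 45 = -358/15*81 + 45 = -9666/5 + 45 = -9441/5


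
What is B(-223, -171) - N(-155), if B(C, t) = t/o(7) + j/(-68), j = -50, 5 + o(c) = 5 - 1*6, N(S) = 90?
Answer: -1033/17 ≈ -60.765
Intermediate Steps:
o(c) = -6 (o(c) = -5 + (5 - 1*6) = -5 + (5 - 6) = -5 - 1 = -6)
B(C, t) = 25/34 - t/6 (B(C, t) = t/(-6) - 50/(-68) = t*(-1/6) - 50*(-1/68) = -t/6 + 25/34 = 25/34 - t/6)
B(-223, -171) - N(-155) = (25/34 - 1/6*(-171)) - 1*90 = (25/34 + 57/2) - 90 = 497/17 - 90 = -1033/17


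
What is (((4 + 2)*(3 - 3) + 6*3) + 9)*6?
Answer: 162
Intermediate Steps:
(((4 + 2)*(3 - 3) + 6*3) + 9)*6 = ((6*0 + 18) + 9)*6 = ((0 + 18) + 9)*6 = (18 + 9)*6 = 27*6 = 162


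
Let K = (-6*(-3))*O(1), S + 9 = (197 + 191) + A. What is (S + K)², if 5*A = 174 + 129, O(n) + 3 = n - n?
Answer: 3717184/25 ≈ 1.4869e+5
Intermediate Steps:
O(n) = -3 (O(n) = -3 + (n - n) = -3 + 0 = -3)
A = 303/5 (A = (174 + 129)/5 = (⅕)*303 = 303/5 ≈ 60.600)
S = 2198/5 (S = -9 + ((197 + 191) + 303/5) = -9 + (388 + 303/5) = -9 + 2243/5 = 2198/5 ≈ 439.60)
K = -54 (K = -6*(-3)*(-3) = 18*(-3) = -54)
(S + K)² = (2198/5 - 54)² = (1928/5)² = 3717184/25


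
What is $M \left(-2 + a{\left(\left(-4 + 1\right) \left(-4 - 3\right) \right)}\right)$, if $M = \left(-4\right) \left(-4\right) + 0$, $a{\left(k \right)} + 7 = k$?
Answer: $192$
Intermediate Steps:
$a{\left(k \right)} = -7 + k$
$M = 16$ ($M = 16 + 0 = 16$)
$M \left(-2 + a{\left(\left(-4 + 1\right) \left(-4 - 3\right) \right)}\right) = 16 \left(-2 - \left(7 - \left(-4 + 1\right) \left(-4 - 3\right)\right)\right) = 16 \left(-2 - -14\right) = 16 \left(-2 + \left(-7 + 21\right)\right) = 16 \left(-2 + 14\right) = 16 \cdot 12 = 192$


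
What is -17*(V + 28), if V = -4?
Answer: -408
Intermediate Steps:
-17*(V + 28) = -17*(-4 + 28) = -17*24 = -408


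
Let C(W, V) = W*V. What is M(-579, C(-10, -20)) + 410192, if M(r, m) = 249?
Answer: 410441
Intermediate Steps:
C(W, V) = V*W
M(-579, C(-10, -20)) + 410192 = 249 + 410192 = 410441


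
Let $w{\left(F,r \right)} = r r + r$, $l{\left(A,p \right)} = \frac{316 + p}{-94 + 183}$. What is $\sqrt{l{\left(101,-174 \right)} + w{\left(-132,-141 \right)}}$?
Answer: $\frac{\sqrt{156373178}}{89} \approx 140.5$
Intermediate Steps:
$l{\left(A,p \right)} = \frac{316}{89} + \frac{p}{89}$ ($l{\left(A,p \right)} = \frac{316 + p}{89} = \left(316 + p\right) \frac{1}{89} = \frac{316}{89} + \frac{p}{89}$)
$w{\left(F,r \right)} = r + r^{2}$ ($w{\left(F,r \right)} = r^{2} + r = r + r^{2}$)
$\sqrt{l{\left(101,-174 \right)} + w{\left(-132,-141 \right)}} = \sqrt{\left(\frac{316}{89} + \frac{1}{89} \left(-174\right)\right) - 141 \left(1 - 141\right)} = \sqrt{\left(\frac{316}{89} - \frac{174}{89}\right) - -19740} = \sqrt{\frac{142}{89} + 19740} = \sqrt{\frac{1757002}{89}} = \frac{\sqrt{156373178}}{89}$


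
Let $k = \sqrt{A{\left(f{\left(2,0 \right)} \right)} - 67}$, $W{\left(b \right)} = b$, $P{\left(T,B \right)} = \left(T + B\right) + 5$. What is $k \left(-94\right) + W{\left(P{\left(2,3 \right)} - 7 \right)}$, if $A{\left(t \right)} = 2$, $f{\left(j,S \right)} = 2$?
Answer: $3 - 94 i \sqrt{65} \approx 3.0 - 757.85 i$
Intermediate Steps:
$P{\left(T,B \right)} = 5 + B + T$ ($P{\left(T,B \right)} = \left(B + T\right) + 5 = 5 + B + T$)
$k = i \sqrt{65}$ ($k = \sqrt{2 - 67} = \sqrt{-65} = i \sqrt{65} \approx 8.0623 i$)
$k \left(-94\right) + W{\left(P{\left(2,3 \right)} - 7 \right)} = i \sqrt{65} \left(-94\right) + \left(\left(5 + 3 + 2\right) - 7\right) = - 94 i \sqrt{65} + \left(10 - 7\right) = - 94 i \sqrt{65} + 3 = 3 - 94 i \sqrt{65}$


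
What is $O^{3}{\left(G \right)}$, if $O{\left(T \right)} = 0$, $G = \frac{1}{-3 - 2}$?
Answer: $0$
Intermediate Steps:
$G = - \frac{1}{5}$ ($G = \frac{1}{-5} = - \frac{1}{5} \approx -0.2$)
$O^{3}{\left(G \right)} = 0^{3} = 0$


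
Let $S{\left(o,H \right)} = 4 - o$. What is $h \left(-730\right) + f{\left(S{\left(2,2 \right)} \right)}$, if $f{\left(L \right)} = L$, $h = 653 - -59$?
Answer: $-519758$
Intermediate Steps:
$h = 712$ ($h = 653 + 59 = 712$)
$h \left(-730\right) + f{\left(S{\left(2,2 \right)} \right)} = 712 \left(-730\right) + \left(4 - 2\right) = -519760 + \left(4 - 2\right) = -519760 + 2 = -519758$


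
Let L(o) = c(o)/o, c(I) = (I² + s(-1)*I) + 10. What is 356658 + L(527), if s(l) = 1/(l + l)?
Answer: 376472483/1054 ≈ 3.5718e+5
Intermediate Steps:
s(l) = 1/(2*l)
c(I) = 10 + I² - I/2 (c(I) = (I² + ((½)/(-1))*I) + 10 = (I² + ((½)*(-1))*I) + 10 = (I² - I/2) + 10 = 10 + I² - I/2)
L(o) = (10 + o² - o/2)/o
356658 + L(527) = 356658 + (-½ + 527 + 10/527) = 356658 + 554951/1054 = 376472483/1054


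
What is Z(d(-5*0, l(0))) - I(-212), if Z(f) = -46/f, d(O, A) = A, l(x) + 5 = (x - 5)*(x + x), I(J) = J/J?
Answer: 41/5 ≈ 8.2000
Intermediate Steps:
I(J) = 1
l(x) = -5 + 2*x*(-5 + x) (l(x) = -5 + (x - 5)*(x + x) = -5 + (-5 + x)*(2*x) = -5 + 2*x*(-5 + x))
Z(d(-5*0, l(0))) - I(-212) = -46/(-5 - 10*0 + 2*0**2) - 1*1 = -46/(-5 + 0 + 2*0) - 1 = -46/(-5 + 0 + 0) - 1 = -46/(-5) - 1 = -46*(-1/5) - 1 = 46/5 - 1 = 41/5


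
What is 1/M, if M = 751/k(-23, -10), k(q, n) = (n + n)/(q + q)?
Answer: 10/17273 ≈ 0.00057894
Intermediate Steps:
k(q, n) = n/q (k(q, n) = (2*n)/((2*q)) = (2*n)*(1/(2*q)) = n/q)
M = 17273/10 (M = 751/((-10/(-23))) = 751/((-10*(-1/23))) = 751/(10/23) = 751*(23/10) = 17273/10 ≈ 1727.3)
1/M = 1/(17273/10) = 10/17273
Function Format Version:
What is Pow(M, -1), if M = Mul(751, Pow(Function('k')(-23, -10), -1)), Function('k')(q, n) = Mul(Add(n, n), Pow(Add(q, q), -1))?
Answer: Rational(10, 17273) ≈ 0.00057894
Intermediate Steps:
Function('k')(q, n) = Mul(n, Pow(q, -1)) (Function('k')(q, n) = Mul(Mul(2, n), Pow(Mul(2, q), -1)) = Mul(Mul(2, n), Mul(Rational(1, 2), Pow(q, -1))) = Mul(n, Pow(q, -1)))
M = Rational(17273, 10) (M = Mul(751, Pow(Mul(-10, Pow(-23, -1)), -1)) = Mul(751, Pow(Mul(-10, Rational(-1, 23)), -1)) = Mul(751, Pow(Rational(10, 23), -1)) = Mul(751, Rational(23, 10)) = Rational(17273, 10) ≈ 1727.3)
Pow(M, -1) = Pow(Rational(17273, 10), -1) = Rational(10, 17273)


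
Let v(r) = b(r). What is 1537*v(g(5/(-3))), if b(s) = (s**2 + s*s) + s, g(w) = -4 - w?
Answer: 118349/9 ≈ 13150.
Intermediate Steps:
b(s) = s + 2*s**2 (b(s) = (s**2 + s**2) + s = 2*s**2 + s = s + 2*s**2)
v(r) = r*(1 + 2*r)
1537*v(g(5/(-3))) = 1537*((-4 - 5/(-3))*(1 + 2*(-4 - 5/(-3)))) = 1537*((-4 - 5*(-1)/3)*(1 + 2*(-4 - 5*(-1)/3))) = 1537*((-4 - 1*(-5/3))*(1 + 2*(-4 - 1*(-5/3)))) = 1537*((-4 + 5/3)*(1 + 2*(-4 + 5/3))) = 1537*(-7*(1 + 2*(-7/3))/3) = 1537*(-7*(1 - 14/3)/3) = 1537*(-7/3*(-11/3)) = 1537*(77/9) = 118349/9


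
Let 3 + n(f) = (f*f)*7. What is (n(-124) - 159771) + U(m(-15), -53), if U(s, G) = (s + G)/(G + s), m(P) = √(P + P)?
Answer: -52141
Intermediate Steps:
m(P) = √2*√P (m(P) = √(2*P) = √2*√P)
U(s, G) = 1 (U(s, G) = (G + s)/(G + s) = 1)
n(f) = -3 + 7*f² (n(f) = -3 + (f*f)*7 = -3 + f²*7 = -3 + 7*f²)
(n(-124) - 159771) + U(m(-15), -53) = ((-3 + 7*(-124)²) - 159771) + 1 = ((-3 + 7*15376) - 159771) + 1 = ((-3 + 107632) - 159771) + 1 = (107629 - 159771) + 1 = -52142 + 1 = -52141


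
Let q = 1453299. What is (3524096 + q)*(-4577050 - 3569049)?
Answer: -40546352432105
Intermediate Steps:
(3524096 + q)*(-4577050 - 3569049) = (3524096 + 1453299)*(-4577050 - 3569049) = 4977395*(-8146099) = -40546352432105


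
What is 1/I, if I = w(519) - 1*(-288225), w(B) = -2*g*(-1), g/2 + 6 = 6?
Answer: 1/288225 ≈ 3.4695e-6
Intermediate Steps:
g = 0 (g = -12 + 2*6 = -12 + 12 = 0)
w(B) = 0 (w(B) = -2*0*(-1) = 0*(-1) = 0)
I = 288225 (I = 0 - 1*(-288225) = 0 + 288225 = 288225)
1/I = 1/288225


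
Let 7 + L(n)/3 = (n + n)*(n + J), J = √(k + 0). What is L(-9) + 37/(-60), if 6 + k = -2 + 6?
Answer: 27863/60 - 54*I*√2 ≈ 464.38 - 76.368*I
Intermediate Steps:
k = -2 (k = -6 + (-2 + 6) = -6 + 4 = -2)
J = I*√2 (J = √(-2 + 0) = √(-2) = I*√2 ≈ 1.4142*I)
L(n) = -21 + 6*n*(n + I*√2) (L(n) = -21 + 3*((n + n)*(n + I*√2)) = -21 + 3*((2*n)*(n + I*√2)) = -21 + 3*(2*n*(n + I*√2)) = -21 + 6*n*(n + I*√2))
L(-9) + 37/(-60) = (-21 + 6*(-9)² + 6*I*(-9)*√2) + 37/(-60) = (-21 + 6*81 - 54*I*√2) + 37*(-1/60) = (-21 + 486 - 54*I*√2) - 37/60 = (465 - 54*I*√2) - 37/60 = 27863/60 - 54*I*√2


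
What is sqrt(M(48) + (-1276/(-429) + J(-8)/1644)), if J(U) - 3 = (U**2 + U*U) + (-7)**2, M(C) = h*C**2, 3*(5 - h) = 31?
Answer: I*sqrt(350705474301)/5343 ≈ 110.84*I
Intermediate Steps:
h = -16/3 (h = 5 - 1/3*31 = 5 - 31/3 = -16/3 ≈ -5.3333)
M(C) = -16*C**2/3
J(U) = 52 + 2*U**2 (J(U) = 3 + ((U**2 + U*U) + (-7)**2) = 3 + ((U**2 + U**2) + 49) = 3 + (2*U**2 + 49) = 3 + (49 + 2*U**2) = 52 + 2*U**2)
sqrt(M(48) + (-1276/(-429) + J(-8)/1644)) = sqrt(-16/3*48**2 + (-1276/(-429) + (52 + 2*(-8)**2)/1644)) = sqrt(-16/3*2304 + (-1276*(-1/429) + (52 + 2*64)*(1/1644))) = sqrt(-12288 + (116/39 + (52 + 128)*(1/1644))) = sqrt(-12288 + (116/39 + 180*(1/1644))) = sqrt(-12288 + (116/39 + 15/137)) = sqrt(-12288 + 16477/5343) = sqrt(-65638307/5343) = I*sqrt(350705474301)/5343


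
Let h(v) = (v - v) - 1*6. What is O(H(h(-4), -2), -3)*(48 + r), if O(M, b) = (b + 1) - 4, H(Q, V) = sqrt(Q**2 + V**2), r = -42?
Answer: -36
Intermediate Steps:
h(v) = -6 (h(v) = 0 - 6 = -6)
O(M, b) = -3 + b (O(M, b) = (1 + b) - 4 = -3 + b)
O(H(h(-4), -2), -3)*(48 + r) = (-3 - 3)*(48 - 42) = -6*6 = -36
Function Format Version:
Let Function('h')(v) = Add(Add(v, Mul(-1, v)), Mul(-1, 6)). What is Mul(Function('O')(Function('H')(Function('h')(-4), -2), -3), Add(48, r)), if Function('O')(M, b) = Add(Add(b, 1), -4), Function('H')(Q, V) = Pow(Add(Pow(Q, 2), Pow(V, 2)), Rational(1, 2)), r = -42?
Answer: -36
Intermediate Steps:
Function('h')(v) = -6 (Function('h')(v) = Add(0, -6) = -6)
Function('O')(M, b) = Add(-3, b) (Function('O')(M, b) = Add(Add(1, b), -4) = Add(-3, b))
Mul(Function('O')(Function('H')(Function('h')(-4), -2), -3), Add(48, r)) = Mul(Add(-3, -3), Add(48, -42)) = Mul(-6, 6) = -36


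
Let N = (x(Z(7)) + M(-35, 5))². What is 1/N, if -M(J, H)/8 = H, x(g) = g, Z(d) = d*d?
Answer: 1/81 ≈ 0.012346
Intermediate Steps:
Z(d) = d²
M(J, H) = -8*H
N = 81 (N = (7² - 8*5)² = (49 - 40)² = 9² = 81)
1/N = 1/81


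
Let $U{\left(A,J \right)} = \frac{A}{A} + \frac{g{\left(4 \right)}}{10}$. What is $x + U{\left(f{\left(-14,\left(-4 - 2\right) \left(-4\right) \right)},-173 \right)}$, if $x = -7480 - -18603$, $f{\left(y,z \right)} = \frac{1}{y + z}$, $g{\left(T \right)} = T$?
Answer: $\frac{55622}{5} \approx 11124.0$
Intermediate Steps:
$x = 11123$ ($x = -7480 + 18603 = 11123$)
$U{\left(A,J \right)} = \frac{7}{5}$ ($U{\left(A,J \right)} = \frac{A}{A} + \frac{4}{10} = 1 + 4 \cdot \frac{1}{10} = 1 + \frac{2}{5} = \frac{7}{5}$)
$x + U{\left(f{\left(-14,\left(-4 - 2\right) \left(-4\right) \right)},-173 \right)} = 11123 + \frac{7}{5} = \frac{55622}{5}$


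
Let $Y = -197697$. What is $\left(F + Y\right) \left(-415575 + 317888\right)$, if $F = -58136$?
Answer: $24991558271$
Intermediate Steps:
$\left(F + Y\right) \left(-415575 + 317888\right) = \left(-58136 - 197697\right) \left(-415575 + 317888\right) = \left(-255833\right) \left(-97687\right) = 24991558271$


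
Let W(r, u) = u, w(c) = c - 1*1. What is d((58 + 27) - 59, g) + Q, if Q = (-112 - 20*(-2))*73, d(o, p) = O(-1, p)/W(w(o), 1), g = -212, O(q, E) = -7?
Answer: -5263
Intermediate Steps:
w(c) = -1 + c (w(c) = c - 1 = -1 + c)
d(o, p) = -7 (d(o, p) = -7/1 = -7*1 = -7)
Q = -5256 (Q = (-112 + 40)*73 = -72*73 = -5256)
d((58 + 27) - 59, g) + Q = -7 - 5256 = -5263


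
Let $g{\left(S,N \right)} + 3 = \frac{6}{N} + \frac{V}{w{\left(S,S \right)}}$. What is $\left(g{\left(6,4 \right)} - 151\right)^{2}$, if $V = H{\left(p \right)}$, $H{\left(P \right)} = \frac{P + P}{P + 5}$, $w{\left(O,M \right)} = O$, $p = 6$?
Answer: $\frac{11229201}{484} \approx 23201.0$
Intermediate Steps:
$H{\left(P \right)} = \frac{2 P}{5 + P}$
$V = \frac{12}{11}$ ($V = 2 \cdot 6 \frac{1}{5 + 6} = 2 \cdot 6 \cdot \frac{1}{11} = \frac{12}{11} \approx 1.0909$)
$g{\left(S,N \right)} = -3 + \frac{6}{N} + \frac{12}{11 S}$ ($g{\left(S,N \right)} = -3 + \left(\frac{6}{N} + \frac{12}{11 S}\right) = -3 + \frac{6}{N} + \frac{12}{11 S}$)
$\left(g{\left(6,4 \right)} - 151\right)^{2} = \left(\left(-3 + \frac{6}{4} + \frac{12}{11 \cdot 6}\right) - 151\right)^{2} = \left(\left(-3 + 6 \cdot \frac{1}{4} + \frac{12}{11} \cdot \frac{1}{6}\right) - 151\right)^{2} = \left(\left(-3 + \frac{3}{2} + \frac{2}{11}\right) - 151\right)^{2} = \left(- \frac{29}{22} - 151\right)^{2} = \left(- \frac{3351}{22}\right)^{2} = \frac{11229201}{484}$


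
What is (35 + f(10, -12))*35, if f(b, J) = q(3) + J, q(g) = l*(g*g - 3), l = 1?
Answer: 1015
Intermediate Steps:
q(g) = -3 + g**2 (q(g) = 1*(g*g - 3) = 1*(g**2 - 3) = 1*(-3 + g**2) = -3 + g**2)
f(b, J) = 6 + J (f(b, J) = (-3 + 3**2) + J = (-3 + 9) + J = 6 + J)
(35 + f(10, -12))*35 = (35 + (6 - 12))*35 = (35 - 6)*35 = 29*35 = 1015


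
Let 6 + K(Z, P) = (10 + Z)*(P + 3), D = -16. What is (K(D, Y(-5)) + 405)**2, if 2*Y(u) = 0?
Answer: 145161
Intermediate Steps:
Y(u) = 0 (Y(u) = (1/2)*0 = 0)
K(Z, P) = -6 + (3 + P)*(10 + Z) (K(Z, P) = -6 + (10 + Z)*(P + 3) = -6 + (10 + Z)*(3 + P) = -6 + (3 + P)*(10 + Z))
(K(D, Y(-5)) + 405)**2 = ((24 + 3*(-16) + 10*0 + 0*(-16)) + 405)**2 = ((24 - 48 + 0 + 0) + 405)**2 = (-24 + 405)**2 = 381**2 = 145161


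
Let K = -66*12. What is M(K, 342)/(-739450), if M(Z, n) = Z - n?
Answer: 567/369725 ≈ 0.0015336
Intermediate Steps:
K = -792
M(K, 342)/(-739450) = (-792 - 1*342)/(-739450) = (-792 - 342)*(-1/739450) = -1134*(-1/739450) = 567/369725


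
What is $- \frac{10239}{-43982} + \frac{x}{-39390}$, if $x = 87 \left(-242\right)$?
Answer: $\frac{221551873}{288741830} \approx 0.7673$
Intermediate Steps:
$x = -21054$
$- \frac{10239}{-43982} + \frac{x}{-39390} = - \frac{10239}{-43982} - \frac{21054}{-39390} = \left(-10239\right) \left(- \frac{1}{43982}\right) - - \frac{3509}{6565} = \frac{10239}{43982} + \frac{3509}{6565} = \frac{221551873}{288741830}$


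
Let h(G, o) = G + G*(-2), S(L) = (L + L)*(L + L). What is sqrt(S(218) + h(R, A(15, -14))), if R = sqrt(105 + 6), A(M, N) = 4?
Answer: sqrt(190096 - sqrt(111)) ≈ 435.99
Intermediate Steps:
R = sqrt(111) ≈ 10.536
S(L) = 4*L**2 (S(L) = (2*L)*(2*L) = 4*L**2)
h(G, o) = -G (h(G, o) = G - 2*G = -G)
sqrt(S(218) + h(R, A(15, -14))) = sqrt(4*218**2 - sqrt(111)) = sqrt(4*47524 - sqrt(111)) = sqrt(190096 - sqrt(111))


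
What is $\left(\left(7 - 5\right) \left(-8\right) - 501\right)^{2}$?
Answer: $267289$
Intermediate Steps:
$\left(\left(7 - 5\right) \left(-8\right) - 501\right)^{2} = \left(2 \left(-8\right) - 501\right)^{2} = \left(-16 - 501\right)^{2} = \left(-517\right)^{2} = 267289$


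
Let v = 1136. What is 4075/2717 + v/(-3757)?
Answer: 72327/60401 ≈ 1.1974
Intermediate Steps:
4075/2717 + v/(-3757) = 4075/2717 + 1136/(-3757) = 4075*(1/2717) + 1136*(-1/3757) = 4075/2717 - 1136/3757 = 72327/60401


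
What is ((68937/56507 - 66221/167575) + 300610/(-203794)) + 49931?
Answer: 4379704401530311006/87716277274175 ≈ 49930.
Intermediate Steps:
((68937/56507 - 66221/167575) + 300610/(-203794)) + 49931 = ((68937*(1/56507) - 66221*1/167575) + 300610*(-1/203794)) + 49931 = ((6267/5137 - 66221/167575) - 150305/101897) + 49931 = (710015248/860832775 - 150305/101897) + 49931 = -57039046520919/87716277274175 + 49931 = 4379704401530311006/87716277274175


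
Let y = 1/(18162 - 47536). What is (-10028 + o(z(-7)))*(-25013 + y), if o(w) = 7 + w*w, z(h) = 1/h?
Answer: 180386958612582/719663 ≈ 2.5065e+8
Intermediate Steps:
y = -1/29374 (y = 1/(-29374) = -1/29374 ≈ -3.4044e-5)
o(w) = 7 + w²
(-10028 + o(z(-7)))*(-25013 + y) = (-10028 + (7 + (1/(-7))²))*(-25013 - 1/29374) = (-10028 + (7 + (-⅐)²))*(-734731863/29374) = (-10028 + (7 + 1/49))*(-734731863/29374) = (-10028 + 344/49)*(-734731863/29374) = -491028/49*(-734731863/29374) = 180386958612582/719663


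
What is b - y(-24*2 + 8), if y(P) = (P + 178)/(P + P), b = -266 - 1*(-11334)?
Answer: 442789/40 ≈ 11070.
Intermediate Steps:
b = 11068 (b = -266 + 11334 = 11068)
y(P) = (178 + P)/(2*P) (y(P) = (178 + P)/((2*P)) = (178 + P)*(1/(2*P)) = (178 + P)/(2*P))
b - y(-24*2 + 8) = 11068 - (178 + (-24*2 + 8))/(2*(-24*2 + 8)) = 11068 - (178 + (-6*8 + 8))/(2*(-6*8 + 8)) = 11068 - (178 + (-48 + 8))/(2*(-48 + 8)) = 11068 - (178 - 40)/(2*(-40)) = 11068 - (-1)*138/(2*40) = 11068 - 1*(-69/40) = 11068 + 69/40 = 442789/40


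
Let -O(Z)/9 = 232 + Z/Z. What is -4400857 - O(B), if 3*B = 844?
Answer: -4398760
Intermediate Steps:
B = 844/3 (B = (⅓)*844 = 844/3 ≈ 281.33)
O(Z) = -2097 (O(Z) = -9*(232 + Z/Z) = -9*(232 + 1) = -9*233 = -2097)
-4400857 - O(B) = -4400857 - 1*(-2097) = -4400857 + 2097 = -4398760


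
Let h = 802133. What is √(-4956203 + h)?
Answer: I*√4154070 ≈ 2038.2*I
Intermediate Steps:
√(-4956203 + h) = √(-4956203 + 802133) = √(-4154070) = I*√4154070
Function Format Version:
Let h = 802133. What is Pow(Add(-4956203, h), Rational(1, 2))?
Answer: Mul(I, Pow(4154070, Rational(1, 2))) ≈ Mul(2038.2, I)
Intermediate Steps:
Pow(Add(-4956203, h), Rational(1, 2)) = Pow(Add(-4956203, 802133), Rational(1, 2)) = Pow(-4154070, Rational(1, 2)) = Mul(I, Pow(4154070, Rational(1, 2)))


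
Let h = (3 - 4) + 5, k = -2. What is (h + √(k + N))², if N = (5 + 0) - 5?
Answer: (4 + I*√2)² ≈ 14.0 + 11.314*I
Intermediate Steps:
N = 0 (N = 5 - 5 = 0)
h = 4 (h = -1 + 5 = 4)
(h + √(k + N))² = (4 + √(-2 + 0))² = (4 + √(-2))² = (4 + I*√2)²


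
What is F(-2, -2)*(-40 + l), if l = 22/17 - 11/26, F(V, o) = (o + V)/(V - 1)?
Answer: -11530/221 ≈ -52.172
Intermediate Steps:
F(V, o) = (V + o)/(-1 + V)
l = 385/442 (l = 22*(1/17) - 11*1/26 = 22/17 - 11/26 = 385/442 ≈ 0.87104)
F(-2, -2)*(-40 + l) = ((-2 - 2)/(-1 - 2))*(-40 + 385/442) = (-4/(-3))*(-17295/442) = -1/3*(-4)*(-17295/442) = (4/3)*(-17295/442) = -11530/221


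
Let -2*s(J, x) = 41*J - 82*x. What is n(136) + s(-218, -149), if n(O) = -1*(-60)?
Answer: -1580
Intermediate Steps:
s(J, x) = 41*x - 41*J/2 (s(J, x) = -(41*J - 82*x)/2 = -(-82*x + 41*J)/2 = 41*x - 41*J/2)
n(O) = 60
n(136) + s(-218, -149) = 60 + (41*(-149) - 41/2*(-218)) = 60 + (-6109 + 4469) = 60 - 1640 = -1580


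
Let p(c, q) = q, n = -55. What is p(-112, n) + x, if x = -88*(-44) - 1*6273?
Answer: -2456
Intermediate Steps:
x = -2401 (x = 3872 - 6273 = -2401)
p(-112, n) + x = -55 - 2401 = -2456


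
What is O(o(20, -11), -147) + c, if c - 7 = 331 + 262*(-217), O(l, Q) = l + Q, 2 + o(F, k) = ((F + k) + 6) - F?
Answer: -56670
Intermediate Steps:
o(F, k) = 4 + k (o(F, k) = -2 + (((F + k) + 6) - F) = -2 + ((6 + F + k) - F) = -2 + (6 + k) = 4 + k)
O(l, Q) = Q + l
c = -56516 (c = 7 + (331 + 262*(-217)) = 7 + (331 - 56854) = 7 - 56523 = -56516)
O(o(20, -11), -147) + c = (-147 + (4 - 11)) - 56516 = (-147 - 7) - 56516 = -154 - 56516 = -56670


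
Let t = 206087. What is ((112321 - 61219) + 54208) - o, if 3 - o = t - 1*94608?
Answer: 216786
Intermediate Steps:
o = -111476 (o = 3 - (206087 - 1*94608) = 3 - (206087 - 94608) = 3 - 1*111479 = 3 - 111479 = -111476)
((112321 - 61219) + 54208) - o = ((112321 - 61219) + 54208) - 1*(-111476) = (51102 + 54208) + 111476 = 105310 + 111476 = 216786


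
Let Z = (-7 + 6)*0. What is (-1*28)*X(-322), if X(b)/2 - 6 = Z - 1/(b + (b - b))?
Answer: -7732/23 ≈ -336.17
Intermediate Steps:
Z = 0 (Z = -1*0 = 0)
X(b) = 12 - 2/b (X(b) = 12 + 2*(0 - 1/(b + (b - b))) = 12 + 2*(0 - 1/(b + 0)) = 12 + 2*(0 - 1/b) = 12 + 2*(-1/b) = 12 - 2/b)
(-1*28)*X(-322) = (-1*28)*(12 - 2/(-322)) = -28*(12 - 2*(-1/322)) = -28*(12 + 1/161) = -28*1933/161 = -7732/23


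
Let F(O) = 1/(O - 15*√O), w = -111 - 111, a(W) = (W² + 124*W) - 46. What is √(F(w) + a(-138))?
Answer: √(1886 - 1/(222 + 15*I*√222)) ≈ 43.428 + 0.e-5*I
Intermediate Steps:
a(W) = -46 + W² + 124*W
w = -222
√(F(w) + a(-138)) = √(1/(-222 - 15*I*√222) + (-46 + (-138)² + 124*(-138))) = √(1/(-222 - 15*I*√222) + (-46 + 19044 - 17112)) = √(1/(-222 - 15*I*√222) + 1886) = √(1886 + 1/(-222 - 15*I*√222))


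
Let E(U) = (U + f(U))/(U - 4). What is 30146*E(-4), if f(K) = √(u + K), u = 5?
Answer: 45219/4 ≈ 11305.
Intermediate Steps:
f(K) = √(5 + K)
E(U) = (U + √(5 + U))/(-4 + U) (E(U) = (U + √(5 + U))/(U - 4) = (U + √(5 + U))/(-4 + U))
30146*E(-4) = 30146*((-4 + √(5 - 4))/(-4 - 4)) = 30146*((-4 + √1)/(-8)) = 30146*(-(-4 + 1)/8) = 30146*(-⅛*(-3)) = 30146*(3/8) = 45219/4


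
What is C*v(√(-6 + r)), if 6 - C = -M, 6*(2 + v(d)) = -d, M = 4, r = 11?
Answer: -20 - 5*√5/3 ≈ -23.727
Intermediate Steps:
v(d) = -2 - d/6 (v(d) = -2 + (-d)/6 = -2 - d/6)
C = 10 (C = 6 - (-1)*4 = 6 - 1*(-4) = 6 + 4 = 10)
C*v(√(-6 + r)) = 10*(-2 - √(-6 + 11)/6) = 10*(-2 - √5/6) = -20 - 5*√5/3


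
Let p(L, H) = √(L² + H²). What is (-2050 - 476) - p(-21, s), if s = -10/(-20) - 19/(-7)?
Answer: -2526 - 3*√9829/14 ≈ -2547.2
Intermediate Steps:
s = 45/14 (s = -10*(-1/20) - 19*(-⅐) = ½ + 19/7 = 45/14 ≈ 3.2143)
p(L, H) = √(H² + L²)
(-2050 - 476) - p(-21, s) = (-2050 - 476) - √((45/14)² + (-21)²) = -2526 - √(2025/196 + 441) = -2526 - √(88461/196) = -2526 - 3*√9829/14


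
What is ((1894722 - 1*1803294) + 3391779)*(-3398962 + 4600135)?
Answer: 4183934201811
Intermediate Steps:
((1894722 - 1*1803294) + 3391779)*(-3398962 + 4600135) = ((1894722 - 1803294) + 3391779)*1201173 = (91428 + 3391779)*1201173 = 3483207*1201173 = 4183934201811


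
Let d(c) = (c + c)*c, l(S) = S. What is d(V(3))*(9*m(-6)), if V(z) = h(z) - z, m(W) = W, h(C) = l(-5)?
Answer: -6912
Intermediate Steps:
h(C) = -5
V(z) = -5 - z
d(c) = 2*c² (d(c) = (2*c)*c = 2*c²)
d(V(3))*(9*m(-6)) = (2*(-5 - 1*3)²)*(9*(-6)) = (2*(-5 - 3)²)*(-54) = (2*(-8)²)*(-54) = (2*64)*(-54) = 128*(-54) = -6912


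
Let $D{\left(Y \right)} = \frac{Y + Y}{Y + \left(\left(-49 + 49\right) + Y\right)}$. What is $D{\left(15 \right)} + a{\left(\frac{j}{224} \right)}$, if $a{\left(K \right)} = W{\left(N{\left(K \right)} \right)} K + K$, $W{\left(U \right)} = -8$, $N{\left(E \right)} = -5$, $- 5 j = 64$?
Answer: $\frac{7}{5} \approx 1.4$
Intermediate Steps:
$j = - \frac{64}{5}$ ($j = \left(- \frac{1}{5}\right) 64 = - \frac{64}{5} \approx -12.8$)
$D{\left(Y \right)} = 1$ ($D{\left(Y \right)} = \frac{2 Y}{Y + \left(0 + Y\right)} = \frac{2 Y}{Y + Y} = \frac{2 Y}{2 Y} = 2 Y \frac{1}{2 Y} = 1$)
$a{\left(K \right)} = - 7 K$ ($a{\left(K \right)} = - 8 K + K = - 7 K$)
$D{\left(15 \right)} + a{\left(\frac{j}{224} \right)} = 1 - 7 \left(- \frac{64}{5 \cdot 224}\right) = 1 - 7 \left(\left(- \frac{64}{5}\right) \frac{1}{224}\right) = 1 - - \frac{2}{5} = 1 + \frac{2}{5} = \frac{7}{5}$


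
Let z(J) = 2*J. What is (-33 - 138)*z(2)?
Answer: -684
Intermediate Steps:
(-33 - 138)*z(2) = (-33 - 138)*(2*2) = -171*4 = -684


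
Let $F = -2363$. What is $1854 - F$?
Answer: $4217$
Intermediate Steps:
$1854 - F = 1854 - -2363 = 1854 + 2363 = 4217$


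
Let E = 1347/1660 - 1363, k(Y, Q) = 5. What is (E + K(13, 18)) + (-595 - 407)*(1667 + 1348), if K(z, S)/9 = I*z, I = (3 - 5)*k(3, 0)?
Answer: -5019113233/1660 ≈ -3.0236e+6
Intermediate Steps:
I = -10 (I = (3 - 5)*5 = -2*5 = -10)
E = -2261233/1660 (E = 1347*(1/1660) - 1363 = 1347/1660 - 1363 = -2261233/1660 ≈ -1362.2)
K(z, S) = -90*z (K(z, S) = 9*(-10*z) = -90*z)
(E + K(13, 18)) + (-595 - 407)*(1667 + 1348) = (-2261233/1660 - 90*13) + (-595 - 407)*(1667 + 1348) = (-2261233/1660 - 1170) - 1002*3015 = -4203433/1660 - 3021030 = -5019113233/1660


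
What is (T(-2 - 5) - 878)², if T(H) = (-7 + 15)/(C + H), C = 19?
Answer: 6927424/9 ≈ 7.6971e+5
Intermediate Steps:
T(H) = 8/(19 + H) (T(H) = (-7 + 15)/(19 + H) = 8/(19 + H))
(T(-2 - 5) - 878)² = (8/(19 + (-2 - 5)) - 878)² = (8/(19 - 7) - 878)² = (8/12 - 878)² = (8*(1/12) - 878)² = (⅔ - 878)² = (-2632/3)² = 6927424/9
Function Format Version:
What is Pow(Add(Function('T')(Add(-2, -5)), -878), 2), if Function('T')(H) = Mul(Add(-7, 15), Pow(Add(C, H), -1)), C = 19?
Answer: Rational(6927424, 9) ≈ 7.6971e+5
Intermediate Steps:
Function('T')(H) = Mul(8, Pow(Add(19, H), -1)) (Function('T')(H) = Mul(Add(-7, 15), Pow(Add(19, H), -1)) = Mul(8, Pow(Add(19, H), -1)))
Pow(Add(Function('T')(Add(-2, -5)), -878), 2) = Pow(Add(Mul(8, Pow(Add(19, Add(-2, -5)), -1)), -878), 2) = Pow(Add(Mul(8, Pow(Add(19, -7), -1)), -878), 2) = Pow(Add(Mul(8, Pow(12, -1)), -878), 2) = Pow(Add(Mul(8, Rational(1, 12)), -878), 2) = Pow(Add(Rational(2, 3), -878), 2) = Pow(Rational(-2632, 3), 2) = Rational(6927424, 9)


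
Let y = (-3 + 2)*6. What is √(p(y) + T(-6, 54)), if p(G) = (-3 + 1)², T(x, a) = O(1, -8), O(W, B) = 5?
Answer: 3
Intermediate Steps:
T(x, a) = 5
y = -6 (y = -1*6 = -6)
p(G) = 4 (p(G) = (-2)² = 4)
√(p(y) + T(-6, 54)) = √(4 + 5) = √9 = 3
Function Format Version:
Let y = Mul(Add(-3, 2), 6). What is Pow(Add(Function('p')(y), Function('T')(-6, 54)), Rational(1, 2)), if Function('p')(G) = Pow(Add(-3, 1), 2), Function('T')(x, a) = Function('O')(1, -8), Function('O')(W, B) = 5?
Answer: 3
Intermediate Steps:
Function('T')(x, a) = 5
y = -6 (y = Mul(-1, 6) = -6)
Function('p')(G) = 4 (Function('p')(G) = Pow(-2, 2) = 4)
Pow(Add(Function('p')(y), Function('T')(-6, 54)), Rational(1, 2)) = Pow(Add(4, 5), Rational(1, 2)) = Pow(9, Rational(1, 2)) = 3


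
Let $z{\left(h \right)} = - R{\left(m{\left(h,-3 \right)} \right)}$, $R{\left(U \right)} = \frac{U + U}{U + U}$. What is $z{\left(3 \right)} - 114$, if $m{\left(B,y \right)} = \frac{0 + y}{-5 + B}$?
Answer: $-115$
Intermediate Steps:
$m{\left(B,y \right)} = \frac{y}{-5 + B}$
$R{\left(U \right)} = 1$ ($R{\left(U \right)} = \frac{2 U}{2 U} = 2 U \frac{1}{2 U} = 1$)
$z{\left(h \right)} = -1$ ($z{\left(h \right)} = \left(-1\right) 1 = -1$)
$z{\left(3 \right)} - 114 = -1 - 114 = -115$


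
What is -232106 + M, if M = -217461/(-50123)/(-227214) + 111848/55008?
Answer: -1009759783639904477/4350463277004 ≈ -2.3210e+5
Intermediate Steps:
M = 8845732385947/4350463277004 (M = -217461*(-1/50123)*(-1/227214) + 111848*(1/55008) = (217461/50123)*(-1/227214) + 13981/6876 = -72487/3796215774 + 13981/6876 = 8845732385947/4350463277004 ≈ 2.0333)
-232106 + M = -232106 + 8845732385947/4350463277004 = -1009759783639904477/4350463277004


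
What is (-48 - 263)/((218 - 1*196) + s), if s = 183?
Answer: -311/205 ≈ -1.5171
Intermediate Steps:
(-48 - 263)/((218 - 1*196) + s) = (-48 - 263)/((218 - 1*196) + 183) = -311/((218 - 196) + 183) = -311/(22 + 183) = -311/205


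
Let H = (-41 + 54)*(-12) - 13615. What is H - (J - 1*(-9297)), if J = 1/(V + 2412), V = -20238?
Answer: -411210167/17826 ≈ -23068.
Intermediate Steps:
J = -1/17826 (J = 1/(-20238 + 2412) = 1/(-17826) = -1/17826 ≈ -5.6098e-5)
H = -13771 (H = 13*(-12) - 13615 = -156 - 13615 = -13771)
H - (J - 1*(-9297)) = -13771 - (-1/17826 - 1*(-9297)) = -13771 - (-1/17826 + 9297) = -13771 - 1*165728321/17826 = -13771 - 165728321/17826 = -411210167/17826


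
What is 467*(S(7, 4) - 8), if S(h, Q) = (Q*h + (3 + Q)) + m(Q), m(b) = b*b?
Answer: 20081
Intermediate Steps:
m(b) = b²
S(h, Q) = 3 + Q + Q² + Q*h (S(h, Q) = (Q*h + (3 + Q)) + Q² = (3 + Q + Q*h) + Q² = 3 + Q + Q² + Q*h)
467*(S(7, 4) - 8) = 467*((3 + 4 + 4² + 4*7) - 8) = 467*((3 + 4 + 16 + 28) - 8) = 467*(51 - 8) = 467*43 = 20081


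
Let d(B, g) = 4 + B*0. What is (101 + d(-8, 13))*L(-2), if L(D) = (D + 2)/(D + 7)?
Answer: 0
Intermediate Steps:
d(B, g) = 4 (d(B, g) = 4 + 0 = 4)
L(D) = (2 + D)/(7 + D)
(101 + d(-8, 13))*L(-2) = (101 + 4)*((2 - 2)/(7 - 2)) = 105*(0/5) = 105*((1/5)*0) = 105*0 = 0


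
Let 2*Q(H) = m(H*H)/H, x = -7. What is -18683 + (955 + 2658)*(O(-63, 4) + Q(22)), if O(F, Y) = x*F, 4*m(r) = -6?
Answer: 138558361/88 ≈ 1.5745e+6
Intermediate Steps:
m(r) = -3/2 (m(r) = (1/4)*(-6) = -3/2)
Q(H) = -3/(4*H) (Q(H) = (-3/(2*H))/2 = -3/(4*H))
O(F, Y) = -7*F
-18683 + (955 + 2658)*(O(-63, 4) + Q(22)) = -18683 + (955 + 2658)*(-7*(-63) - 3/4/22) = -18683 + 3613*(441 - 3/4*1/22) = -18683 + 3613*(441 - 3/88) = -18683 + 3613*(38805/88) = -18683 + 140202465/88 = 138558361/88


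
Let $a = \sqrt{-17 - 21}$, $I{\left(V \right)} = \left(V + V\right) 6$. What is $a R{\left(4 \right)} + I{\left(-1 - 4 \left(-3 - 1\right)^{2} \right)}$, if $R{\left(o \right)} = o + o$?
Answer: $-780 + 8 i \sqrt{38} \approx -780.0 + 49.315 i$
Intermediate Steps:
$R{\left(o \right)} = 2 o$
$I{\left(V \right)} = 12 V$ ($I{\left(V \right)} = 2 V 6 = 12 V$)
$a = i \sqrt{38}$ ($a = \sqrt{-38} = i \sqrt{38} \approx 6.1644 i$)
$a R{\left(4 \right)} + I{\left(-1 - 4 \left(-3 - 1\right)^{2} \right)} = i \sqrt{38} \cdot 2 \cdot 4 + 12 \left(-1 - 4 \left(-3 - 1\right)^{2}\right) = i \sqrt{38} \cdot 8 + 12 \left(-1 - 4 \left(-4\right)^{2}\right) = 8 i \sqrt{38} + 12 \left(-1 - 64\right) = 8 i \sqrt{38} + 12 \left(-65\right) = 8 i \sqrt{38} - 780 = -780 + 8 i \sqrt{38}$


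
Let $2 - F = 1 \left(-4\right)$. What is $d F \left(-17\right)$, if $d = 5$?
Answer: $-510$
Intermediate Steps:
$F = 6$ ($F = 2 - 1 \left(-4\right) = 2 - -4 = 2 + 4 = 6$)
$d F \left(-17\right) = 5 \cdot 6 \left(-17\right) = 30 \left(-17\right) = -510$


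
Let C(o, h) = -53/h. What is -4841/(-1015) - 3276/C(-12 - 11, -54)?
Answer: -179300987/53795 ≈ -3333.0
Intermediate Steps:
-4841/(-1015) - 3276/C(-12 - 11, -54) = -4841/(-1015) - 3276/((-53/(-54))) = -4841*(-1/1015) - 3276/((-53*(-1/54))) = 4841/1015 - 3276/53/54 = 4841/1015 - 3276*54/53 = 4841/1015 - 176904/53 = -179300987/53795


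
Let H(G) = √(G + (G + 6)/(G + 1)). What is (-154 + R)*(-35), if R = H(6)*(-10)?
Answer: 5390 + 150*√42 ≈ 6362.1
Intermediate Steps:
H(G) = √(G + (6 + G)/(1 + G))
R = -30*√42/7 (R = √((6 + 6 + 6*(1 + 6))/(1 + 6))*(-10) = √((6 + 6 + 6*7)/7)*(-10) = √((6 + 6 + 42)/7)*(-10) = √((⅐)*54)*(-10) = √(54/7)*(-10) = (3*√42/7)*(-10) = -30*√42/7 ≈ -27.775)
(-154 + R)*(-35) = (-154 - 30*√42/7)*(-35) = 5390 + 150*√42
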